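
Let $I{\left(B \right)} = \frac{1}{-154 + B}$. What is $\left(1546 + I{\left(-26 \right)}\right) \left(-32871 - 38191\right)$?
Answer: $- \frac{9887531149}{90} \approx -1.0986 \cdot 10^{8}$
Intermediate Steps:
$\left(1546 + I{\left(-26 \right)}\right) \left(-32871 - 38191\right) = \left(1546 + \frac{1}{-154 - 26}\right) \left(-32871 - 38191\right) = \left(1546 + \frac{1}{-180}\right) \left(-71062\right) = \left(1546 - \frac{1}{180}\right) \left(-71062\right) = \frac{278279}{180} \left(-71062\right) = - \frac{9887531149}{90}$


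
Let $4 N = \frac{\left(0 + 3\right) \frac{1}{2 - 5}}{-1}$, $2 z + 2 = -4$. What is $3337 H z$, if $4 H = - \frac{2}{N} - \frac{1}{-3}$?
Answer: $\frac{76751}{4} \approx 19188.0$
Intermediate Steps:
$z = -3$ ($z = -1 + \frac{1}{2} \left(-4\right) = -1 - 2 = -3$)
$N = \frac{1}{4}$ ($N = \frac{\frac{0 + 3}{2 - 5} \frac{1}{-1}}{4} = \frac{\frac{3}{-3} \left(-1\right)}{4} = \frac{3 \left(- \frac{1}{3}\right) \left(-1\right)}{4} = \frac{\left(-1\right) \left(-1\right)}{4} = \frac{1}{4} \cdot 1 = \frac{1}{4} \approx 0.25$)
$H = - \frac{23}{12}$ ($H = \frac{- 2 \frac{1}{\frac{1}{4}} - \frac{1}{-3}}{4} = \frac{\left(-2\right) 4 - - \frac{1}{3}}{4} = \frac{-8 + \frac{1}{3}}{4} = \frac{1}{4} \left(- \frac{23}{3}\right) = - \frac{23}{12} \approx -1.9167$)
$3337 H z = 3337 \left(\left(- \frac{23}{12}\right) \left(-3\right)\right) = 3337 \cdot \frac{23}{4} = \frac{76751}{4}$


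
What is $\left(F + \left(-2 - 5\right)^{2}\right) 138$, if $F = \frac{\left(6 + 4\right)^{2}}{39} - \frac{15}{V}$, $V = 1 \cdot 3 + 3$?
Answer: $\frac{88021}{13} \approx 6770.8$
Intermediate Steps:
$V = 6$ ($V = 3 + 3 = 6$)
$F = \frac{5}{78}$ ($F = \frac{\left(6 + 4\right)^{2}}{39} - \frac{15}{6} = 10^{2} \cdot \frac{1}{39} - \frac{5}{2} = 100 \cdot \frac{1}{39} - \frac{5}{2} = \frac{100}{39} - \frac{5}{2} = \frac{5}{78} \approx 0.064103$)
$\left(F + \left(-2 - 5\right)^{2}\right) 138 = \left(\frac{5}{78} + \left(-2 - 5\right)^{2}\right) 138 = \left(\frac{5}{78} + \left(-7\right)^{2}\right) 138 = \left(\frac{5}{78} + 49\right) 138 = \frac{3827}{78} \cdot 138 = \frac{88021}{13}$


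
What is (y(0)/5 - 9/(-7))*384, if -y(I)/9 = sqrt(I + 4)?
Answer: -31104/35 ≈ -888.69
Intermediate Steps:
y(I) = -9*sqrt(4 + I) (y(I) = -9*sqrt(I + 4) = -9*sqrt(4 + I))
(y(0)/5 - 9/(-7))*384 = (-9*sqrt(4 + 0)/5 - 9/(-7))*384 = (-9*sqrt(4)*(1/5) - 9*(-1/7))*384 = (-9*2*(1/5) + 9/7)*384 = (-18*1/5 + 9/7)*384 = (-18/5 + 9/7)*384 = -81/35*384 = -31104/35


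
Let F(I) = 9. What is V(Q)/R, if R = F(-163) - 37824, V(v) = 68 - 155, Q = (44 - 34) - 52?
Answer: 29/12605 ≈ 0.0023007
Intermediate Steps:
Q = -42 (Q = 10 - 52 = -42)
V(v) = -87
R = -37815 (R = 9 - 37824 = -37815)
V(Q)/R = -87/(-37815) = -87*(-1/37815) = 29/12605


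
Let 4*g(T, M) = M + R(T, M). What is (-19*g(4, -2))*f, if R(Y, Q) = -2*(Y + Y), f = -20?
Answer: -1710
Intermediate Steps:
R(Y, Q) = -4*Y
g(T, M) = -T + M/4 (g(T, M) = (M - 4*T)/4 = -T + M/4)
(-19*g(4, -2))*f = -19*(-1*4 + (1/4)*(-2))*(-20) = -19*(-4 - 1/2)*(-20) = -19*(-9/2)*(-20) = (171/2)*(-20) = -1710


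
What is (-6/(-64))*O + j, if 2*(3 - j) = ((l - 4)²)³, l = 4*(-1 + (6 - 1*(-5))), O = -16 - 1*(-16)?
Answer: -1088391165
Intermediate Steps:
O = 0 (O = -16 + 16 = 0)
l = 40 (l = 4*(-1 + (6 + 5)) = 4*(-1 + 11) = 4*10 = 40)
j = -1088391165 (j = 3 - (40 - 4)⁶/2 = 3 - (36²)³/2 = 3 - ½*1296³ = 3 - ½*2176782336 = 3 - 1088391168 = -1088391165)
(-6/(-64))*O + j = -6/(-64)*0 - 1088391165 = -6*(-1/64)*0 - 1088391165 = (3/32)*0 - 1088391165 = 0 - 1088391165 = -1088391165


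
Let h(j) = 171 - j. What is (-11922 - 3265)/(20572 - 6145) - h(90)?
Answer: -1183774/14427 ≈ -82.053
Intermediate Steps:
(-11922 - 3265)/(20572 - 6145) - h(90) = (-11922 - 3265)/(20572 - 6145) - (171 - 1*90) = -15187/14427 - (171 - 90) = -15187*1/14427 - 1*81 = -15187/14427 - 81 = -1183774/14427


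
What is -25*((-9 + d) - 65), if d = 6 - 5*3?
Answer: 2075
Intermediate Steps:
d = -9 (d = 6 - 15 = -9)
-25*((-9 + d) - 65) = -25*((-9 - 9) - 65) = -25*(-18 - 65) = -25*(-83) = 2075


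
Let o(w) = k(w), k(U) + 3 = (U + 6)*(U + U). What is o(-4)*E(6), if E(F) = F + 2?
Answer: -152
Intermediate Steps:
k(U) = -3 + 2*U*(6 + U) (k(U) = -3 + (U + 6)*(U + U) = -3 + (6 + U)*(2*U) = -3 + 2*U*(6 + U))
o(w) = -3 + 2*w² + 12*w
E(F) = 2 + F
o(-4)*E(6) = (-3 + 2*(-4)² + 12*(-4))*(2 + 6) = (-3 + 2*16 - 48)*8 = (-3 + 32 - 48)*8 = -19*8 = -152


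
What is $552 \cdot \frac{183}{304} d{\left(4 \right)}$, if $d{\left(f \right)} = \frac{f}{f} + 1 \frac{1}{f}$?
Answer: $\frac{63135}{152} \approx 415.36$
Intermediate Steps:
$d{\left(f \right)} = 1 + \frac{1}{f}$
$552 \cdot \frac{183}{304} d{\left(4 \right)} = 552 \cdot \frac{183}{304} \frac{1 + 4}{4} = 552 \cdot 183 \cdot \frac{1}{304} \cdot \frac{1}{4} \cdot 5 = 552 \cdot \frac{183}{304} \cdot \frac{5}{4} = \frac{12627}{38} \cdot \frac{5}{4} = \frac{63135}{152}$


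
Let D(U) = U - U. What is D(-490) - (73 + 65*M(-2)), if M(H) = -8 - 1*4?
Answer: 707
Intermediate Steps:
M(H) = -12 (M(H) = -8 - 4 = -12)
D(U) = 0
D(-490) - (73 + 65*M(-2)) = 0 - (73 + 65*(-12)) = 0 - (73 - 780) = 0 - 1*(-707) = 0 + 707 = 707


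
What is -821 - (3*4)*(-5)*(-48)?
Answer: -3701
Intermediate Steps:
-821 - (3*4)*(-5)*(-48) = -821 - 12*(-5)*(-48) = -821 - (-60)*(-48) = -821 - 1*2880 = -821 - 2880 = -3701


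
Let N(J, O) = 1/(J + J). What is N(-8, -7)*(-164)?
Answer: 41/4 ≈ 10.250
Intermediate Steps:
N(J, O) = 1/(2*J)
N(-8, -7)*(-164) = ((½)/(-8))*(-164) = ((½)*(-⅛))*(-164) = -1/16*(-164) = 41/4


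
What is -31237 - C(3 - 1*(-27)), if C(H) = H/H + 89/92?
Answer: -2873985/92 ≈ -31239.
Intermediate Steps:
C(H) = 181/92 (C(H) = 1 + 89*(1/92) = 1 + 89/92 = 181/92)
-31237 - C(3 - 1*(-27)) = -31237 - 1*181/92 = -31237 - 181/92 = -2873985/92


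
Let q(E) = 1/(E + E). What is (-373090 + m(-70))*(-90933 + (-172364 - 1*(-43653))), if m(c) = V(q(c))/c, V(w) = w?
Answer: 200770100847089/2450 ≈ 8.1947e+10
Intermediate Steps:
q(E) = 1/(2*E)
m(c) = 1/(2*c²) (m(c) = (1/(2*c))/c = 1/(2*c²))
(-373090 + m(-70))*(-90933 + (-172364 - 1*(-43653))) = (-373090 + (½)/(-70)²)*(-90933 + (-172364 - 1*(-43653))) = (-373090 + (½)*(1/4900))*(-90933 + (-172364 + 43653)) = (-373090 + 1/9800)*(-90933 - 128711) = -3656281999/9800*(-219644) = 200770100847089/2450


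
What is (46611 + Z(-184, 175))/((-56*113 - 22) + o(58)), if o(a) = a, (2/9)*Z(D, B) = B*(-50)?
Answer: -1809/1573 ≈ -1.1500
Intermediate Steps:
Z(D, B) = -225*B (Z(D, B) = 9*(B*(-50))/2 = 9*(-50*B)/2 = -225*B)
(46611 + Z(-184, 175))/((-56*113 - 22) + o(58)) = (46611 - 225*175)/((-56*113 - 22) + 58) = (46611 - 39375)/((-6328 - 22) + 58) = 7236/(-6350 + 58) = 7236/(-6292) = 7236*(-1/6292) = -1809/1573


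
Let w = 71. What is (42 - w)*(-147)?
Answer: 4263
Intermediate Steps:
(42 - w)*(-147) = (42 - 1*71)*(-147) = (42 - 71)*(-147) = -29*(-147) = 4263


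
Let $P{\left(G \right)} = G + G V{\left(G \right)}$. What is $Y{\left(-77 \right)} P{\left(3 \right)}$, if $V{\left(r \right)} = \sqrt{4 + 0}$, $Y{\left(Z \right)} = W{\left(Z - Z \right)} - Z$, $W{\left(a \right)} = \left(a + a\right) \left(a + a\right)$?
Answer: $693$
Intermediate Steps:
$W{\left(a \right)} = 4 a^{2}$ ($W{\left(a \right)} = 2 a 2 a = 4 a^{2}$)
$Y{\left(Z \right)} = - Z$ ($Y{\left(Z \right)} = 4 \left(Z - Z\right)^{2} - Z = 4 \cdot 0^{2} - Z = 4 \cdot 0 - Z = 0 - Z = - Z$)
$V{\left(r \right)} = 2$ ($V{\left(r \right)} = \sqrt{4} = 2$)
$P{\left(G \right)} = 3 G$ ($P{\left(G \right)} = G + G 2 = G + 2 G = 3 G$)
$Y{\left(-77 \right)} P{\left(3 \right)} = \left(-1\right) \left(-77\right) 3 \cdot 3 = 77 \cdot 9 = 693$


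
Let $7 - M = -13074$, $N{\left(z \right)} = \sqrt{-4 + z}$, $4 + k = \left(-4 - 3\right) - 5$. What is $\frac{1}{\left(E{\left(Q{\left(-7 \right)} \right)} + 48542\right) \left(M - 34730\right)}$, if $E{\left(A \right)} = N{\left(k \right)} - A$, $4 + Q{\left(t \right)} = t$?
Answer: $\frac{i}{21649 \left(- 48553 i + 2 \sqrt{5}\right)} \approx -9.5136 \cdot 10^{-10} + 8.7628 \cdot 10^{-14} i$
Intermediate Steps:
$k = -16$ ($k = -4 - 12 = -16$)
$Q{\left(t \right)} = -4 + t$
$M = 13081$ ($M = 7 - -13074 = 7 + 13074 = 13081$)
$E{\left(A \right)} = - A + 2 i \sqrt{5}$ ($E{\left(A \right)} = \sqrt{-4 - 16} - A = \sqrt{-20} - A = 2 i \sqrt{5} - A = - A + 2 i \sqrt{5}$)
$\frac{1}{\left(E{\left(Q{\left(-7 \right)} \right)} + 48542\right) \left(M - 34730\right)} = \frac{1}{\left(\left(- (-4 - 7) + 2 i \sqrt{5}\right) + 48542\right) \left(13081 - 34730\right)} = \frac{1}{\left(\left(\left(-1\right) \left(-11\right) + 2 i \sqrt{5}\right) + 48542\right) \left(-21649\right)} = \frac{1}{\left(\left(11 + 2 i \sqrt{5}\right) + 48542\right) \left(-21649\right)} = \frac{1}{\left(48553 + 2 i \sqrt{5}\right) \left(-21649\right)} = \frac{1}{-1051123897 - 43298 i \sqrt{5}}$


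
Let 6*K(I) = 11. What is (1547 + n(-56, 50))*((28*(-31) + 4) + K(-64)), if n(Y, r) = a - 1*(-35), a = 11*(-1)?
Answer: -8126783/6 ≈ -1.3545e+6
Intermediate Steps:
a = -11
K(I) = 11/6 (K(I) = (⅙)*11 = 11/6)
n(Y, r) = 24 (n(Y, r) = -11 - 1*(-35) = -11 + 35 = 24)
(1547 + n(-56, 50))*((28*(-31) + 4) + K(-64)) = (1547 + 24)*((28*(-31) + 4) + 11/6) = 1571*((-868 + 4) + 11/6) = 1571*(-864 + 11/6) = 1571*(-5173/6) = -8126783/6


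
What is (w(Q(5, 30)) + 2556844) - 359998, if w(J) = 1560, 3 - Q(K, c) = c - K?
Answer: 2198406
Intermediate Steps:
Q(K, c) = 3 + K - c (Q(K, c) = 3 - (c - K) = 3 + (K - c) = 3 + K - c)
(w(Q(5, 30)) + 2556844) - 359998 = (1560 + 2556844) - 359998 = 2558404 - 359998 = 2198406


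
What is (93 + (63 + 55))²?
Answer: 44521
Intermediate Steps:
(93 + (63 + 55))² = (93 + 118)² = 211² = 44521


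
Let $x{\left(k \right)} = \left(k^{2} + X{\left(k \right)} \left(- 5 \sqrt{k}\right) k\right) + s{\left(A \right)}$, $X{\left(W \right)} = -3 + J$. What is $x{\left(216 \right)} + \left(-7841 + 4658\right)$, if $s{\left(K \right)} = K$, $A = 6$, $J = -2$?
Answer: $43479 + 32400 \sqrt{6} \approx 1.2284 \cdot 10^{5}$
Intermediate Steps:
$X{\left(W \right)} = -5$ ($X{\left(W \right)} = -3 - 2 = -5$)
$x{\left(k \right)} = 6 + k^{2} + 25 k^{\frac{3}{2}}$ ($x{\left(k \right)} = \left(k^{2} + - 5 \left(- 5 \sqrt{k}\right) k\right) + 6 = \left(k^{2} + 25 \sqrt{k} k\right) + 6 = \left(k^{2} + 25 k^{\frac{3}{2}}\right) + 6 = 6 + k^{2} + 25 k^{\frac{3}{2}}$)
$x{\left(216 \right)} + \left(-7841 + 4658\right) = \left(6 + 216^{2} + 25 \cdot 216^{\frac{3}{2}}\right) + \left(-7841 + 4658\right) = \left(6 + 46656 + 25 \cdot 1296 \sqrt{6}\right) - 3183 = \left(6 + 46656 + 32400 \sqrt{6}\right) - 3183 = \left(46662 + 32400 \sqrt{6}\right) - 3183 = 43479 + 32400 \sqrt{6}$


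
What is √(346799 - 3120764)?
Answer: I*√2773965 ≈ 1665.5*I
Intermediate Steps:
√(346799 - 3120764) = √(-2773965) = I*√2773965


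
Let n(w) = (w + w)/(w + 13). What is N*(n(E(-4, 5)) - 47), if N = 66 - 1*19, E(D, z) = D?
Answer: -20257/9 ≈ -2250.8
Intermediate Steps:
n(w) = 2*w/(13 + w) (n(w) = (2*w)/(13 + w) = 2*w/(13 + w))
N = 47 (N = 66 - 19 = 47)
N*(n(E(-4, 5)) - 47) = 47*(2*(-4)/(13 - 4) - 47) = 47*(2*(-4)/9 - 47) = 47*(2*(-4)*(⅑) - 47) = 47*(-8/9 - 47) = 47*(-431/9) = -20257/9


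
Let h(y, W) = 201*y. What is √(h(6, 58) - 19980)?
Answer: 3*I*√2086 ≈ 137.02*I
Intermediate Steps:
√(h(6, 58) - 19980) = √(201*6 - 19980) = √(1206 - 19980) = √(-18774) = 3*I*√2086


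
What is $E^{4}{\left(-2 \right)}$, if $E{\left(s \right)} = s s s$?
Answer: $4096$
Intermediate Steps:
$E{\left(s \right)} = s^{3}$ ($E{\left(s \right)} = s^{2} s = s^{3}$)
$E^{4}{\left(-2 \right)} = \left(\left(-2\right)^{3}\right)^{4} = \left(-8\right)^{4} = 4096$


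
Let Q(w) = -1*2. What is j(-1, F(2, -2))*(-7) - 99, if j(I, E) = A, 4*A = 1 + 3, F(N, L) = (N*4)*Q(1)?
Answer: -106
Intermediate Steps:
Q(w) = -2
F(N, L) = -8*N (F(N, L) = (N*4)*(-2) = (4*N)*(-2) = -8*N)
A = 1 (A = (1 + 3)/4 = (1/4)*4 = 1)
j(I, E) = 1
j(-1, F(2, -2))*(-7) - 99 = 1*(-7) - 99 = -7 - 99 = -106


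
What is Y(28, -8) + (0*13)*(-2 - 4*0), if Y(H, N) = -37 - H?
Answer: -65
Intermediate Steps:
Y(28, -8) + (0*13)*(-2 - 4*0) = (-37 - 1*28) + (0*13)*(-2 - 4*0) = (-37 - 28) + 0*(-2 + 0) = -65 + 0*(-2) = -65 + 0 = -65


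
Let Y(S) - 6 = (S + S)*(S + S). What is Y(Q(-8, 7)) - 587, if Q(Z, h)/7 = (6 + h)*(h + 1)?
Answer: 2119355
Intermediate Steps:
Q(Z, h) = 7*(1 + h)*(6 + h) (Q(Z, h) = 7*((6 + h)*(h + 1)) = 7*((6 + h)*(1 + h)) = 7*((1 + h)*(6 + h)) = 7*(1 + h)*(6 + h))
Y(S) = 6 + 4*S**2 (Y(S) = 6 + (S + S)*(S + S) = 6 + (2*S)*(2*S) = 6 + 4*S**2)
Y(Q(-8, 7)) - 587 = (6 + 4*(42 + 7*7**2 + 49*7)**2) - 587 = (6 + 4*(42 + 7*49 + 343)**2) - 587 = (6 + 4*(42 + 343 + 343)**2) - 587 = (6 + 4*728**2) - 587 = (6 + 4*529984) - 587 = (6 + 2119936) - 587 = 2119942 - 587 = 2119355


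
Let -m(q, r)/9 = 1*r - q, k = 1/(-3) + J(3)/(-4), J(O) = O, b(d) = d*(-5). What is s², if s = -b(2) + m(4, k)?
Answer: 49729/16 ≈ 3108.1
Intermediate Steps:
b(d) = -5*d
k = -13/12 (k = 1/(-3) + 3/(-4) = 1*(-⅓) + 3*(-¼) = -⅓ - ¾ = -13/12 ≈ -1.0833)
m(q, r) = -9*r + 9*q (m(q, r) = -9*(1*r - q) = -9*(r - q) = -9*r + 9*q)
s = 223/4 (s = -(-5)*2 + (-9*(-13/12) + 9*4) = -1*(-10) + (39/4 + 36) = 10 + 183/4 = 223/4 ≈ 55.750)
s² = (223/4)² = 49729/16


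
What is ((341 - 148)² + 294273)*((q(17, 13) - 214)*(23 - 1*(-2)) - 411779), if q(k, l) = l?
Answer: -138179695688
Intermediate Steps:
((341 - 148)² + 294273)*((q(17, 13) - 214)*(23 - 1*(-2)) - 411779) = ((341 - 148)² + 294273)*((13 - 214)*(23 - 1*(-2)) - 411779) = (193² + 294273)*(-201*(23 + 2) - 411779) = (37249 + 294273)*(-201*25 - 411779) = 331522*(-5025 - 411779) = 331522*(-416804) = -138179695688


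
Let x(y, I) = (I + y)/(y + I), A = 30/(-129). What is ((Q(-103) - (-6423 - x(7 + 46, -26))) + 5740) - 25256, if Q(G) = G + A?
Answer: -567395/43 ≈ -13195.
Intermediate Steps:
A = -10/43 (A = 30*(-1/129) = -10/43 ≈ -0.23256)
x(y, I) = 1 (x(y, I) = (I + y)/(I + y) = 1)
Q(G) = -10/43 + G (Q(G) = G - 10/43 = -10/43 + G)
((Q(-103) - (-6423 - x(7 + 46, -26))) + 5740) - 25256 = (((-10/43 - 103) - (-6423 - 1*1)) + 5740) - 25256 = ((-4439/43 - (-6423 - 1)) + 5740) - 25256 = ((-4439/43 - 1*(-6424)) + 5740) - 25256 = ((-4439/43 + 6424) + 5740) - 25256 = (271793/43 + 5740) - 25256 = 518613/43 - 25256 = -567395/43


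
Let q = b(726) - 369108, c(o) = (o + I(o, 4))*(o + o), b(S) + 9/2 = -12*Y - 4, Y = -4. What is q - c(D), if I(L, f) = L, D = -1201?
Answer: -12277345/2 ≈ -6.1387e+6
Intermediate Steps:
b(S) = 79/2 (b(S) = -9/2 + (-12*(-4) - 4) = -9/2 + (48 - 4) = -9/2 + 44 = 79/2)
c(o) = 4*o**2 (c(o) = (o + o)*(o + o) = (2*o)*(2*o) = 4*o**2)
q = -738137/2 (q = 79/2 - 369108 = -738137/2 ≈ -3.6907e+5)
q - c(D) = -738137/2 - 4*(-1201)**2 = -738137/2 - 4*1442401 = -738137/2 - 1*5769604 = -738137/2 - 5769604 = -12277345/2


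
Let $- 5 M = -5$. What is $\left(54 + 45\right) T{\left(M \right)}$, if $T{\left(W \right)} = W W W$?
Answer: $99$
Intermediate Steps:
$M = 1$ ($M = \left(- \frac{1}{5}\right) \left(-5\right) = 1$)
$T{\left(W \right)} = W^{3}$ ($T{\left(W \right)} = W^{2} W = W^{3}$)
$\left(54 + 45\right) T{\left(M \right)} = \left(54 + 45\right) 1^{3} = 99 \cdot 1 = 99$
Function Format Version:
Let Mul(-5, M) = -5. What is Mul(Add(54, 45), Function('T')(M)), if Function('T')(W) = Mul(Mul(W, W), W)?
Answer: 99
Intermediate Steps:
M = 1 (M = Mul(Rational(-1, 5), -5) = 1)
Function('T')(W) = Pow(W, 3) (Function('T')(W) = Mul(Pow(W, 2), W) = Pow(W, 3))
Mul(Add(54, 45), Function('T')(M)) = Mul(Add(54, 45), Pow(1, 3)) = Mul(99, 1) = 99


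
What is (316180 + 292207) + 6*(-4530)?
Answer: 581207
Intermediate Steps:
(316180 + 292207) + 6*(-4530) = 608387 - 27180 = 581207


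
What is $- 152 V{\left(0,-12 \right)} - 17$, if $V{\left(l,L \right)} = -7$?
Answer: $1047$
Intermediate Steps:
$- 152 V{\left(0,-12 \right)} - 17 = \left(-152\right) \left(-7\right) - 17 = 1064 + \left(-23 + 6\right) = 1064 - 17 = 1047$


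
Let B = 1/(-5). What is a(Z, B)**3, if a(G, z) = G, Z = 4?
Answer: 64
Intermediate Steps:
B = -1/5 ≈ -0.20000
a(Z, B)**3 = 4**3 = 64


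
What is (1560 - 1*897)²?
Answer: 439569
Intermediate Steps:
(1560 - 1*897)² = (1560 - 897)² = 663² = 439569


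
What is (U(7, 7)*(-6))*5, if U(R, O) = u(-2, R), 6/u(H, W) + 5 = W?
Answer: -90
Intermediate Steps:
u(H, W) = 6/(-5 + W)
U(R, O) = 6/(-5 + R)
(U(7, 7)*(-6))*5 = ((6/(-5 + 7))*(-6))*5 = ((6/2)*(-6))*5 = ((6*(½))*(-6))*5 = (3*(-6))*5 = -18*5 = -90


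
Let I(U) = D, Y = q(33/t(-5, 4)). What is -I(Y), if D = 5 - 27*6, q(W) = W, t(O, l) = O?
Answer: 157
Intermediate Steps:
D = -157 (D = 5 - 162 = -157)
Y = -33/5 (Y = 33/(-5) = 33*(-1/5) = -33/5 ≈ -6.6000)
I(U) = -157
-I(Y) = -1*(-157) = 157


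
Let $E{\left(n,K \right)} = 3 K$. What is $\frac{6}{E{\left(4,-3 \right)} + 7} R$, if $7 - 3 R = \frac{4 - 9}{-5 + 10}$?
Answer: $-8$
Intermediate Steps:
$R = \frac{8}{3}$ ($R = \frac{7}{3} - \frac{\left(4 - 9\right) \frac{1}{-5 + 10}}{3} = \frac{7}{3} - \frac{\left(-5\right) \frac{1}{5}}{3} = \frac{7}{3} - - \frac{1}{3} = \frac{7}{3} + \frac{1}{3} = \frac{8}{3} \approx 2.6667$)
$\frac{6}{E{\left(4,-3 \right)} + 7} R = \frac{6}{3 \left(-3\right) + 7} \cdot \frac{8}{3} = \frac{6}{-9 + 7} \cdot \frac{8}{3} = \frac{6}{-2} \cdot \frac{8}{3} = 6 \left(- \frac{1}{2}\right) \frac{8}{3} = \left(-3\right) \frac{8}{3} = -8$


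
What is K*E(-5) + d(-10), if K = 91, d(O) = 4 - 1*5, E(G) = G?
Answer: -456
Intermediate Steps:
d(O) = -1 (d(O) = 4 - 5 = -1)
K*E(-5) + d(-10) = 91*(-5) - 1 = -455 - 1 = -456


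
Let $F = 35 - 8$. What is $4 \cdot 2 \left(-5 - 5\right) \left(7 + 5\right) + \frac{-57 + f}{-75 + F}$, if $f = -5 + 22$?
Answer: $- \frac{5755}{6} \approx -959.17$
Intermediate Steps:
$f = 17$
$F = 27$ ($F = 35 - 8 = 27$)
$4 \cdot 2 \left(-5 - 5\right) \left(7 + 5\right) + \frac{-57 + f}{-75 + F} = 4 \cdot 2 \left(-5 - 5\right) \left(7 + 5\right) + \frac{-57 + 17}{-75 + 27} = 4 \cdot 2 \left(-10\right) 12 - \frac{40}{-48} = 4 \left(\left(-20\right) 12\right) - - \frac{5}{6} = 4 \left(-240\right) + \frac{5}{6} = -960 + \frac{5}{6} = - \frac{5755}{6}$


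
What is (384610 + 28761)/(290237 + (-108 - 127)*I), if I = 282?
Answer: 413371/223967 ≈ 1.8457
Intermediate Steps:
(384610 + 28761)/(290237 + (-108 - 127)*I) = (384610 + 28761)/(290237 + (-108 - 127)*282) = 413371/(290237 - 235*282) = 413371/(290237 - 66270) = 413371/223967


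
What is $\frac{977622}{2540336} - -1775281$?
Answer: $\frac{2254905606019}{1270168} \approx 1.7753 \cdot 10^{6}$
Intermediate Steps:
$\frac{977622}{2540336} - -1775281 = 977622 \cdot \frac{1}{2540336} + 1775281 = \frac{488811}{1270168} + 1775281 = \frac{2254905606019}{1270168}$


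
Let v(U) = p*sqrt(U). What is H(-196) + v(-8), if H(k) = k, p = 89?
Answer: -196 + 178*I*sqrt(2) ≈ -196.0 + 251.73*I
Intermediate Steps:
v(U) = 89*sqrt(U)
H(-196) + v(-8) = -196 + 89*sqrt(-8) = -196 + 89*(2*I*sqrt(2)) = -196 + 178*I*sqrt(2)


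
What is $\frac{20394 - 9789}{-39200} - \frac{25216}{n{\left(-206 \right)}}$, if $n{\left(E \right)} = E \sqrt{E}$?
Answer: $- \frac{303}{1120} - \frac{6304 i \sqrt{206}}{10609} \approx -0.27054 - 8.5285 i$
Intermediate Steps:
$n{\left(E \right)} = E^{\frac{3}{2}}$
$\frac{20394 - 9789}{-39200} - \frac{25216}{n{\left(-206 \right)}} = \frac{20394 - 9789}{-39200} - \frac{25216}{\left(-206\right)^{\frac{3}{2}}} = 10605 \left(- \frac{1}{39200}\right) - \frac{25216}{\left(-206\right) i \sqrt{206}} = - \frac{303}{1120} - 25216 \frac{i \sqrt{206}}{42436} = - \frac{303}{1120} - \frac{6304 i \sqrt{206}}{10609}$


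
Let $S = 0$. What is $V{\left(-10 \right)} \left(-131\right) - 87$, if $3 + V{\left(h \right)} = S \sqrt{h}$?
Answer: $306$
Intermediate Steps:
$V{\left(h \right)} = -3$ ($V{\left(h \right)} = -3 + 0 \sqrt{h} = -3 + 0 = -3$)
$V{\left(-10 \right)} \left(-131\right) - 87 = \left(-3\right) \left(-131\right) - 87 = 393 - 87 = 306$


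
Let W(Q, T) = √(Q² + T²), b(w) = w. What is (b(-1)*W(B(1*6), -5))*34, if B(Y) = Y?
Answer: -34*√61 ≈ -265.55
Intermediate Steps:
(b(-1)*W(B(1*6), -5))*34 = -√((1*6)² + (-5)²)*34 = -√(6² + 25)*34 = -√(36 + 25)*34 = -√61*34 = -34*√61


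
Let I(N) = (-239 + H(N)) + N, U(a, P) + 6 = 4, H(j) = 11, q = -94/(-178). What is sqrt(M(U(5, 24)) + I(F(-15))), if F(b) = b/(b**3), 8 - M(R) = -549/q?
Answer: 2*sqrt(101840446)/705 ≈ 28.629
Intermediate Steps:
q = 47/89 (q = -94*(-1/178) = 47/89 ≈ 0.52809)
U(a, P) = -2 (U(a, P) = -6 + 4 = -2)
M(R) = 49237/47 (M(R) = 8 - (-549)/47/89 = 8 - (-549)*89/47 = 8 - 1*(-48861/47) = 8 + 48861/47 = 49237/47)
F(b) = b**(-2) (F(b) = b/b**3 = b**(-2))
I(N) = -228 + N (I(N) = (-239 + 11) + N = -228 + N)
sqrt(M(U(5, 24)) + I(F(-15))) = sqrt(49237/47 + (-228 + (-15)**(-2))) = sqrt(49237/47 + (-228 + 1/225)) = sqrt(49237/47 - 51299/225) = sqrt(8667272/10575) = 2*sqrt(101840446)/705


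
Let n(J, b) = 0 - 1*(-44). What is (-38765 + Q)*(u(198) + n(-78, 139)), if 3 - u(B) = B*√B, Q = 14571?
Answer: -1137118 + 14371236*√22 ≈ 6.6270e+7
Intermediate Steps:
n(J, b) = 44 (n(J, b) = 0 + 44 = 44)
u(B) = 3 - B^(3/2) (u(B) = 3 - B*√B = 3 - B^(3/2))
(-38765 + Q)*(u(198) + n(-78, 139)) = (-38765 + 14571)*((3 - 198^(3/2)) + 44) = -24194*((3 - 594*√22) + 44) = -24194*(47 - 594*√22) = -1137118 + 14371236*√22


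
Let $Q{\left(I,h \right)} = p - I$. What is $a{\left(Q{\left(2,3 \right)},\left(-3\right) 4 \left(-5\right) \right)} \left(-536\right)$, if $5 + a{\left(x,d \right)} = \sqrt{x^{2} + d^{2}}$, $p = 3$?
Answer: $2680 - 536 \sqrt{3601} \approx -29484.0$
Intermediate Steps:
$Q{\left(I,h \right)} = 3 - I$
$a{\left(x,d \right)} = -5 + \sqrt{d^{2} + x^{2}}$ ($a{\left(x,d \right)} = -5 + \sqrt{x^{2} + d^{2}} = -5 + \sqrt{d^{2} + x^{2}}$)
$a{\left(Q{\left(2,3 \right)},\left(-3\right) 4 \left(-5\right) \right)} \left(-536\right) = \left(-5 + \sqrt{\left(\left(-3\right) 4 \left(-5\right)\right)^{2} + \left(3 - 2\right)^{2}}\right) \left(-536\right) = \left(-5 + \sqrt{\left(\left(-12\right) \left(-5\right)\right)^{2} + \left(3 - 2\right)^{2}}\right) \left(-536\right) = \left(-5 + \sqrt{60^{2} + 1^{2}}\right) \left(-536\right) = \left(-5 + \sqrt{3600 + 1}\right) \left(-536\right) = \left(-5 + \sqrt{3601}\right) \left(-536\right) = 2680 - 536 \sqrt{3601}$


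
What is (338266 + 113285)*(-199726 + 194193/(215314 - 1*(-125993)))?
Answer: -1140043983098357/12641 ≈ -9.0186e+10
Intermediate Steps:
(338266 + 113285)*(-199726 + 194193/(215314 - 1*(-125993))) = 451551*(-199726 + 194193/(215314 + 125993)) = 451551*(-199726 + 194193/341307) = 451551*(-199726 + 194193*(1/341307)) = 451551*(-199726 + 21577/37923) = 451551*(-7574187521/37923) = -1140043983098357/12641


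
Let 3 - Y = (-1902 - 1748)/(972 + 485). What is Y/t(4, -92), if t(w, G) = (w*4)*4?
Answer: 8021/93248 ≈ 0.086018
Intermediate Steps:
t(w, G) = 16*w (t(w, G) = (4*w)*4 = 16*w)
Y = 8021/1457 (Y = 3 - (-1902 - 1748)/(972 + 485) = 3 - (-3650)/1457 = 3 - 1*(-3650/1457) = 3 + 3650/1457 = 8021/1457 ≈ 5.5051)
Y/t(4, -92) = 8021/(1457*((16*4))) = (8021/1457)/64 = (8021/1457)*(1/64) = 8021/93248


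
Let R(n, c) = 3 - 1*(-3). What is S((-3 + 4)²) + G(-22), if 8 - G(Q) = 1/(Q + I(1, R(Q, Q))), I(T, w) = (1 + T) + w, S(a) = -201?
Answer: -2701/14 ≈ -192.93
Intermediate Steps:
R(n, c) = 6 (R(n, c) = 3 + 3 = 6)
I(T, w) = 1 + T + w
G(Q) = 8 - 1/(8 + Q) (G(Q) = 8 - 1/(Q + (1 + 1 + 6)) = 8 - 1/(Q + 8) = 8 - 1/(8 + Q))
S((-3 + 4)²) + G(-22) = -201 + (63 + 8*(-22))/(8 - 22) = -201 + (63 - 176)/(-14) = -201 - 1/14*(-113) = -201 + 113/14 = -2701/14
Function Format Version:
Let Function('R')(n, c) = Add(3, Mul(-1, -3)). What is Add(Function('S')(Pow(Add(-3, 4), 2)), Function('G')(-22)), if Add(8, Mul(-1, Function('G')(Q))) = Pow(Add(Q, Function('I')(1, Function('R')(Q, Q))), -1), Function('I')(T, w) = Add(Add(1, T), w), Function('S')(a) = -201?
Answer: Rational(-2701, 14) ≈ -192.93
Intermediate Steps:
Function('R')(n, c) = 6 (Function('R')(n, c) = Add(3, 3) = 6)
Function('I')(T, w) = Add(1, T, w)
Function('G')(Q) = Add(8, Mul(-1, Pow(Add(8, Q), -1))) (Function('G')(Q) = Add(8, Mul(-1, Pow(Add(Q, Add(1, 1, 6)), -1))) = Add(8, Mul(-1, Pow(Add(Q, 8), -1))) = Add(8, Mul(-1, Pow(Add(8, Q), -1))))
Add(Function('S')(Pow(Add(-3, 4), 2)), Function('G')(-22)) = Add(-201, Mul(Pow(Add(8, -22), -1), Add(63, Mul(8, -22)))) = Add(-201, Mul(Pow(-14, -1), Add(63, -176))) = Add(-201, Mul(Rational(-1, 14), -113)) = Add(-201, Rational(113, 14)) = Rational(-2701, 14)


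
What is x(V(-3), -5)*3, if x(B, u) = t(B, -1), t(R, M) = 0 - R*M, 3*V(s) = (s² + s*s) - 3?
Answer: 15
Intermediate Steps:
V(s) = -1 + 2*s²/3 (V(s) = ((s² + s*s) - 3)/3 = ((s² + s²) - 3)/3 = (2*s² - 3)/3 = (-3 + 2*s²)/3 = -1 + 2*s²/3)
t(R, M) = -M*R (t(R, M) = 0 - M*R = -M*R)
x(B, u) = B (x(B, u) = -1*(-1)*B = B)
x(V(-3), -5)*3 = (-1 + (⅔)*(-3)²)*3 = (-1 + (⅔)*9)*3 = (-1 + 6)*3 = 5*3 = 15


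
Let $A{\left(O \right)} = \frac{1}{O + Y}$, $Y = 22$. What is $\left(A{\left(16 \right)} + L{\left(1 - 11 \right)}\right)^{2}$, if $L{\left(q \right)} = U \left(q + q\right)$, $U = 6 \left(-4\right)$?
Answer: $\frac{332734081}{1444} \approx 2.3043 \cdot 10^{5}$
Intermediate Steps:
$A{\left(O \right)} = \frac{1}{22 + O}$ ($A{\left(O \right)} = \frac{1}{O + 22} = \frac{1}{22 + O}$)
$U = -24$
$L{\left(q \right)} = - 48 q$ ($L{\left(q \right)} = - 24 \left(q + q\right) = - 24 \cdot 2 q = - 48 q$)
$\left(A{\left(16 \right)} + L{\left(1 - 11 \right)}\right)^{2} = \left(\frac{1}{22 + 16} - 48 \left(1 - 11\right)\right)^{2} = \left(\frac{1}{38} - 48 \left(1 - 11\right)\right)^{2} = \left(\frac{1}{38} - -480\right)^{2} = \left(\frac{1}{38} + 480\right)^{2} = \left(\frac{18241}{38}\right)^{2} = \frac{332734081}{1444}$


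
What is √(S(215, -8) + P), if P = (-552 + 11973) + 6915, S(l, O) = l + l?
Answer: √18766 ≈ 136.99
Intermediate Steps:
S(l, O) = 2*l
P = 18336 (P = 11421 + 6915 = 18336)
√(S(215, -8) + P) = √(2*215 + 18336) = √(430 + 18336) = √18766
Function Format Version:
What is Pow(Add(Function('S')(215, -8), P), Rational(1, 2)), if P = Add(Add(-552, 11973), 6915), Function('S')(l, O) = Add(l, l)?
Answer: Pow(18766, Rational(1, 2)) ≈ 136.99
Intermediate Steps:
Function('S')(l, O) = Mul(2, l)
P = 18336 (P = Add(11421, 6915) = 18336)
Pow(Add(Function('S')(215, -8), P), Rational(1, 2)) = Pow(Add(Mul(2, 215), 18336), Rational(1, 2)) = Pow(Add(430, 18336), Rational(1, 2)) = Pow(18766, Rational(1, 2))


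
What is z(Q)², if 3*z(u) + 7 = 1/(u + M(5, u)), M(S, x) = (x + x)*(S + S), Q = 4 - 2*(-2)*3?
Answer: 5527201/1016064 ≈ 5.4398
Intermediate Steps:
Q = 16 (Q = 4 - (-4)*3 = 4 - 1*(-12) = 4 + 12 = 16)
M(S, x) = 4*S*x (M(S, x) = (2*x)*(2*S) = 4*S*x)
z(u) = -7/3 + 1/(63*u) (z(u) = -7/3 + 1/(3*(u + 4*5*u)) = -7/3 + 1/(3*(u + 20*u)) = -7/3 + 1/(3*((21*u))) = -7/3 + (1/(21*u))/3 = -7/3 + 1/(63*u))
z(Q)² = ((1/63)*(1 - 147*16)/16)² = ((1/63)*(1/16)*(1 - 2352))² = ((1/63)*(1/16)*(-2351))² = (-2351/1008)² = 5527201/1016064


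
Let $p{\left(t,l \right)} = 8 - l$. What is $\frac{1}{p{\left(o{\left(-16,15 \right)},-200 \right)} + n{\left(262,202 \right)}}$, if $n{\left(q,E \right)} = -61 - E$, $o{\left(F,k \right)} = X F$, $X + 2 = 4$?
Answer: $- \frac{1}{55} \approx -0.018182$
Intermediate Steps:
$X = 2$ ($X = -2 + 4 = 2$)
$o{\left(F,k \right)} = 2 F$
$\frac{1}{p{\left(o{\left(-16,15 \right)},-200 \right)} + n{\left(262,202 \right)}} = \frac{1}{\left(8 - -200\right) - 263} = \frac{1}{\left(8 + 200\right) - 263} = \frac{1}{208 - 263} = \frac{1}{-55} = - \frac{1}{55}$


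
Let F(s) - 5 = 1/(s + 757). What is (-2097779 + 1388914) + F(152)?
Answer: -644353739/909 ≈ -7.0886e+5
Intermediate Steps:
F(s) = 5 + 1/(757 + s) (F(s) = 5 + 1/(s + 757) = 5 + 1/(757 + s))
(-2097779 + 1388914) + F(152) = (-2097779 + 1388914) + (3786 + 5*152)/(757 + 152) = -708865 + (3786 + 760)/909 = -708865 + (1/909)*4546 = -708865 + 4546/909 = -644353739/909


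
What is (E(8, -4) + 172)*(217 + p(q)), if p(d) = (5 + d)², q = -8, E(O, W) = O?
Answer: 40680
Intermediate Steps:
(E(8, -4) + 172)*(217 + p(q)) = (8 + 172)*(217 + (5 - 8)²) = 180*(217 + (-3)²) = 180*(217 + 9) = 180*226 = 40680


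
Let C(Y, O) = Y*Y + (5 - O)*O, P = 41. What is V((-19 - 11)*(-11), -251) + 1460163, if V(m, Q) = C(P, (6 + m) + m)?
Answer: 1021618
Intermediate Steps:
C(Y, O) = Y² + O*(5 - O)
V(m, Q) = 1711 - (6 + 2*m)² + 10*m (V(m, Q) = 41² - ((6 + m) + m)² + 5*((6 + m) + m) = 1681 - (6 + 2*m)² + 5*(6 + 2*m) = 1681 - (6 + 2*m)² + (30 + 10*m) = 1711 - (6 + 2*m)² + 10*m)
V((-19 - 11)*(-11), -251) + 1460163 = (1675 - 14*(-19 - 11)*(-11) - 4*121*(-19 - 11)²) + 1460163 = (1675 - (-420)*(-11) - 4*(-30*(-11))²) + 1460163 = (1675 - 14*330 - 4*330²) + 1460163 = (1675 - 4620 - 4*108900) + 1460163 = (1675 - 4620 - 435600) + 1460163 = -438545 + 1460163 = 1021618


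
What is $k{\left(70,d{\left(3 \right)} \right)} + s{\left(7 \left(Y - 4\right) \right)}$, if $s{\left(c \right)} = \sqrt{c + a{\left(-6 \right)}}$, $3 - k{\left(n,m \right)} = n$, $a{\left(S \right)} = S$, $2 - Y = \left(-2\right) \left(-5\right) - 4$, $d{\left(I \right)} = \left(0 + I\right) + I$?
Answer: $-67 + i \sqrt{62} \approx -67.0 + 7.874 i$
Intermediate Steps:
$d{\left(I \right)} = 2 I$ ($d{\left(I \right)} = I + I = 2 I$)
$Y = -4$ ($Y = 2 - \left(\left(-2\right) \left(-5\right) - 4\right) = 2 - \left(10 - 4\right) = 2 - 6 = -4$)
$k{\left(n,m \right)} = 3 - n$
$s{\left(c \right)} = \sqrt{-6 + c}$ ($s{\left(c \right)} = \sqrt{c - 6} = \sqrt{-6 + c}$)
$k{\left(70,d{\left(3 \right)} \right)} + s{\left(7 \left(Y - 4\right) \right)} = \left(3 - 70\right) + \sqrt{-6 + 7 \left(-4 - 4\right)} = \left(3 - 70\right) + \sqrt{-6 + 7 \left(-8\right)} = -67 + \sqrt{-6 - 56} = -67 + \sqrt{-62} = -67 + i \sqrt{62}$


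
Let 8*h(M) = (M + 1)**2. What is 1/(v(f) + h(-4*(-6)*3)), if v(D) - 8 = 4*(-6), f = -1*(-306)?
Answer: 8/5201 ≈ 0.0015382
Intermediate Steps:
h(M) = (1 + M)**2/8 (h(M) = (M + 1)**2/8 = (1 + M)**2/8)
f = 306
v(D) = -16 (v(D) = 8 + 4*(-6) = 8 - 24 = -16)
1/(v(f) + h(-4*(-6)*3)) = 1/(-16 + (1 - 4*(-6)*3)**2/8) = 1/(-16 + (1 + 24*3)**2/8) = 1/(-16 + (1 + 72)**2/8) = 1/(-16 + (1/8)*73**2) = 1/(-16 + (1/8)*5329) = 1/(-16 + 5329/8) = 1/(5201/8) = 8/5201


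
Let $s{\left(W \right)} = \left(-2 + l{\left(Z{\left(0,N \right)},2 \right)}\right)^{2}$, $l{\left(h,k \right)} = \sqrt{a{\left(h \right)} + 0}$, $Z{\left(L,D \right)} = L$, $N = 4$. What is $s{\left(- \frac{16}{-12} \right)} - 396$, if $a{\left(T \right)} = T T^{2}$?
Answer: $-392$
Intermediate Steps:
$a{\left(T \right)} = T^{3}$
$l{\left(h,k \right)} = \sqrt{h^{3}}$ ($l{\left(h,k \right)} = \sqrt{h^{3} + 0} = \sqrt{h^{3}}$)
$s{\left(W \right)} = 4$ ($s{\left(W \right)} = \left(-2 + \sqrt{0^{3}}\right)^{2} = \left(-2 + \sqrt{0}\right)^{2} = \left(-2 + 0\right)^{2} = \left(-2\right)^{2} = 4$)
$s{\left(- \frac{16}{-12} \right)} - 396 = 4 - 396 = -392$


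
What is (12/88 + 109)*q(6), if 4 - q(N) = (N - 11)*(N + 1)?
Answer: 93639/22 ≈ 4256.3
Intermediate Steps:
q(N) = 4 - (1 + N)*(-11 + N) (q(N) = 4 - (N - 11)*(N + 1) = 4 - (-11 + N)*(1 + N) = 4 - (1 + N)*(-11 + N))
(12/88 + 109)*q(6) = (12/88 + 109)*(15 - 1*6² + 10*6) = (12*(1/88) + 109)*(15 - 1*36 + 60) = (3/22 + 109)*(15 - 36 + 60) = (2401/22)*39 = 93639/22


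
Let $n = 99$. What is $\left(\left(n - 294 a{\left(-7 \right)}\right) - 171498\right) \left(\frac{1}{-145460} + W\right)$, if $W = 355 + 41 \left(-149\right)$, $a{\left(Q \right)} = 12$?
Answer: $\frac{146409847865607}{145460} \approx 1.0065 \cdot 10^{9}$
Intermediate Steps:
$W = -5754$ ($W = 355 - 6109 = -5754$)
$\left(\left(n - 294 a{\left(-7 \right)}\right) - 171498\right) \left(\frac{1}{-145460} + W\right) = \left(\left(99 - 3528\right) - 171498\right) \left(\frac{1}{-145460} - 5754\right) = \left(\left(99 - 3528\right) - 171498\right) \left(- \frac{1}{145460} - 5754\right) = \left(-3429 - 171498\right) \left(- \frac{836976841}{145460}\right) = \left(-174927\right) \left(- \frac{836976841}{145460}\right) = \frac{146409847865607}{145460}$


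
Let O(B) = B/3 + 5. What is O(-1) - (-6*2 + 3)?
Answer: 41/3 ≈ 13.667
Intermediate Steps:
O(B) = 5 + B/3 (O(B) = B*(1/3) + 5 = B/3 + 5 = 5 + B/3)
O(-1) - (-6*2 + 3) = (5 + (1/3)*(-1)) - (-6*2 + 3) = (5 - 1/3) - (-12 + 3) = 14/3 - 1*(-9) = 14/3 + 9 = 41/3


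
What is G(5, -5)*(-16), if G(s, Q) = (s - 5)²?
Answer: 0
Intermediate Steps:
G(s, Q) = (-5 + s)²
G(5, -5)*(-16) = (-5 + 5)²*(-16) = 0²*(-16) = 0*(-16) = 0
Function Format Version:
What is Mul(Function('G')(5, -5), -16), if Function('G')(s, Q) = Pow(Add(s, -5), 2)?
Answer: 0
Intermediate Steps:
Function('G')(s, Q) = Pow(Add(-5, s), 2)
Mul(Function('G')(5, -5), -16) = Mul(Pow(Add(-5, 5), 2), -16) = Mul(Pow(0, 2), -16) = Mul(0, -16) = 0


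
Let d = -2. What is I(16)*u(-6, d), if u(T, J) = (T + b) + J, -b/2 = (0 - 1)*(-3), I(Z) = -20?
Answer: 280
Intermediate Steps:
b = -6 (b = -2*(0 - 1)*(-3) = -(-2)*(-3) = -2*3 = -6)
u(T, J) = -6 + J + T (u(T, J) = (T - 6) + J = (-6 + T) + J = -6 + J + T)
I(16)*u(-6, d) = -20*(-6 - 2 - 6) = -20*(-14) = 280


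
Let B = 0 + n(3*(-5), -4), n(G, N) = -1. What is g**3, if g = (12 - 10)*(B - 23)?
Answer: -110592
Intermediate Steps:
B = -1 (B = 0 - 1 = -1)
g = -48 (g = (12 - 10)*(-1 - 23) = 2*(-24) = -48)
g**3 = (-48)**3 = -110592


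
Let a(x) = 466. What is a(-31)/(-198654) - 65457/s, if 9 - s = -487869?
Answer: -2205107671/16153152702 ≈ -0.13651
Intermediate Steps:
s = 487878 (s = 9 - 1*(-487869) = 9 + 487869 = 487878)
a(-31)/(-198654) - 65457/s = 466/(-198654) - 65457/487878 = 466*(-1/198654) - 65457*1/487878 = -233/99327 - 21819/162626 = -2205107671/16153152702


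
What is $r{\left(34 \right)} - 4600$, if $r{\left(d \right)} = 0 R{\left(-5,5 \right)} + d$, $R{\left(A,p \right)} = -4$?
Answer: $-4566$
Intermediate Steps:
$r{\left(d \right)} = d$ ($r{\left(d \right)} = 0 \left(-4\right) + d = 0 + d = d$)
$r{\left(34 \right)} - 4600 = 34 - 4600 = -4566$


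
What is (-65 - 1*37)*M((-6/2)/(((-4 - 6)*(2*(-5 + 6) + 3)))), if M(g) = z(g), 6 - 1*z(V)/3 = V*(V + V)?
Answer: -1146123/625 ≈ -1833.8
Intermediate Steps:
z(V) = 18 - 6*V² (z(V) = 18 - 3*V*(V + V) = 18 - 3*V*2*V = 18 - 6*V²)
M(g) = 18 - 6*g²
(-65 - 1*37)*M((-6/2)/(((-4 - 6)*(2*(-5 + 6) + 3)))) = (-65 - 1*37)*(18 - 6*9/((-4 - 6)²*(2*(-5 + 6) + 3)²)) = (-65 - 37)*(18 - 6*9/(100*(2*1 + 3)²)) = -102*(18 - 6*9/(100*(2 + 3)²)) = -102*(18 - 6*(-3/((-10*5)))²) = -102*(18 - 6*(-3/(-50))²) = -102*(18 - 6*(-3*(-1/50))²) = -102*(18 - 6*(3/50)²) = -102*(18 - 6*9/2500) = -102*(18 - 27/1250) = -102*22473/1250 = -1146123/625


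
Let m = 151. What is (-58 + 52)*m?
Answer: -906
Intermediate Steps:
(-58 + 52)*m = (-58 + 52)*151 = -6*151 = -906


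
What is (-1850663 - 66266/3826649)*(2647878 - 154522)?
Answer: -61098763775577612/13241 ≈ -4.6144e+12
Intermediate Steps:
(-1850663 - 66266/3826649)*(2647878 - 154522) = (-1850663 - 66266*1/3826649)*2493356 = (-1850663 - 3898/225097)*2493356 = -416578693209/225097*2493356 = -61098763775577612/13241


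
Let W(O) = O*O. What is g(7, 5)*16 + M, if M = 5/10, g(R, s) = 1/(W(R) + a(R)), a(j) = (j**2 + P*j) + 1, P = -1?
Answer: 31/46 ≈ 0.67391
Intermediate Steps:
W(O) = O**2
a(j) = 1 + j**2 - j (a(j) = (j**2 - j) + 1 = 1 + j**2 - j)
g(R, s) = 1/(1 - R + 2*R**2) (g(R, s) = 1/(R**2 + (1 + R**2 - R)) = 1/(1 - R + 2*R**2))
M = 1/2 (M = 5*(1/10) = 1/2 ≈ 0.50000)
g(7, 5)*16 + M = 16/(1 - 1*7 + 2*7**2) + 1/2 = 16/(1 - 7 + 2*49) + 1/2 = 16/(1 - 7 + 98) + 1/2 = 16/92 + 1/2 = (1/92)*16 + 1/2 = 4/23 + 1/2 = 31/46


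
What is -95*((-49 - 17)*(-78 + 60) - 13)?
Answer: -111625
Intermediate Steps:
-95*((-49 - 17)*(-78 + 60) - 13) = -95*(-66*(-18) - 13) = -95*(1188 - 13) = -95*1175 = -111625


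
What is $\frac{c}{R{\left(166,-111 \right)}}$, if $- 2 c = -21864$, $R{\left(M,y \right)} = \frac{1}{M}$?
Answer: $1814712$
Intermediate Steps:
$c = 10932$ ($c = \left(- \frac{1}{2}\right) \left(-21864\right) = 10932$)
$\frac{c}{R{\left(166,-111 \right)}} = \frac{10932}{\frac{1}{166}} = 10932 \frac{1}{\frac{1}{166}} = 10932 \cdot 166 = 1814712$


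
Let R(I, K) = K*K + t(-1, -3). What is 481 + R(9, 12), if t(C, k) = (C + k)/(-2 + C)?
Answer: 1879/3 ≈ 626.33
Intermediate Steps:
t(C, k) = (C + k)/(-2 + C)
R(I, K) = 4/3 + K**2 (R(I, K) = K*K + (-1 - 3)/(-2 - 1) = K**2 - 4/(-3) = K**2 - 1/3*(-4) = K**2 + 4/3 = 4/3 + K**2)
481 + R(9, 12) = 481 + (4/3 + 12**2) = 481 + (4/3 + 144) = 481 + 436/3 = 1879/3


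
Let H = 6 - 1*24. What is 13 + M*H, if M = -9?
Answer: 175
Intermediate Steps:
H = -18 (H = 6 - 24 = -18)
13 + M*H = 13 - 9*(-18) = 13 + 162 = 175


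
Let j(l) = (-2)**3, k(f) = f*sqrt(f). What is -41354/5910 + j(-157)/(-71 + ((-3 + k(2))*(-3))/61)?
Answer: -95001460111/13799563365 - 732*sqrt(2)/4669903 ≈ -6.8846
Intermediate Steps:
k(f) = f**(3/2)
j(l) = -8
-41354/5910 + j(-157)/(-71 + ((-3 + k(2))*(-3))/61) = -41354/5910 - 8/(-71 + ((-3 + 2**(3/2))*(-3))/61) = -41354*1/5910 - 8/(-71 + ((-3 + 2*sqrt(2))*(-3))/61) = -20677/2955 - 8/(-71 + (9 - 6*sqrt(2))/61) = -20677/2955 - 8/(-71 + (9/61 - 6*sqrt(2)/61)) = -20677/2955 - 8/(-4322/61 - 6*sqrt(2)/61)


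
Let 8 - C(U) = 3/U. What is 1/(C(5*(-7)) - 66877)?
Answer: -35/2340412 ≈ -1.4955e-5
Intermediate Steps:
C(U) = 8 - 3/U
1/(C(5*(-7)) - 66877) = 1/((8 - 3/(5*(-7))) - 66877) = 1/((8 - 3/(-35)) - 66877) = 1/((8 - 3*(-1/35)) - 66877) = 1/((8 + 3/35) - 66877) = 1/(283/35 - 66877) = 1/(-2340412/35) = -35/2340412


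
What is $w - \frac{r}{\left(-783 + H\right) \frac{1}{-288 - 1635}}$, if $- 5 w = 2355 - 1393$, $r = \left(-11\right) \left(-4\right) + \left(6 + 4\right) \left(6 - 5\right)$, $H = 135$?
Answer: $- \frac{7053}{20} \approx -352.65$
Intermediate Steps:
$r = 54$ ($r = 44 + 10 \cdot 1 = 44 + 10 = 54$)
$w = - \frac{962}{5}$ ($w = - \frac{2355 - 1393}{5} = \left(- \frac{1}{5}\right) 962 = - \frac{962}{5} \approx -192.4$)
$w - \frac{r}{\left(-783 + H\right) \frac{1}{-288 - 1635}} = - \frac{962}{5} - \frac{54}{\left(-783 + 135\right) \frac{1}{-288 - 1635}} = - \frac{962}{5} - \frac{54}{\left(-648\right) \frac{1}{-1923}} = - \frac{962}{5} - \frac{54}{\left(-648\right) \left(- \frac{1}{1923}\right)} = - \frac{962}{5} - \frac{54}{\frac{216}{641}} = - \frac{962}{5} - 54 \cdot \frac{641}{216} = - \frac{962}{5} - \frac{641}{4} = - \frac{7053}{20}$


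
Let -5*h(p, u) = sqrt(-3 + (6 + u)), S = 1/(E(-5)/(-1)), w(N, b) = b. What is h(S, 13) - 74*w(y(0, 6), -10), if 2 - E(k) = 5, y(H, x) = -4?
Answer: 3696/5 ≈ 739.20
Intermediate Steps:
E(k) = -3 (E(k) = 2 - 1*5 = 2 - 5 = -3)
S = 1/3 (S = 1/(-3/(-1)) = 1/(-3*(-1)) = 1/3 ≈ 0.33333)
h(p, u) = -sqrt(3 + u)/5 (h(p, u) = -sqrt(-3 + (6 + u))/5 = -sqrt(3 + u)/5)
h(S, 13) - 74*w(y(0, 6), -10) = -sqrt(3 + 13)/5 - 74*(-10) = -sqrt(16)/5 + 740 = -1/5*4 + 740 = -4/5 + 740 = 3696/5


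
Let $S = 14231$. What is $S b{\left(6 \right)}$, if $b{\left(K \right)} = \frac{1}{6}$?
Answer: $\frac{14231}{6} \approx 2371.8$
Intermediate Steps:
$b{\left(K \right)} = \frac{1}{6}$
$S b{\left(6 \right)} = 14231 \cdot \frac{1}{6} = \frac{14231}{6}$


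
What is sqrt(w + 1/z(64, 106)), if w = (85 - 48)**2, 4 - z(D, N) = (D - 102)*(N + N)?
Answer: sqrt(22233794115)/4030 ≈ 37.000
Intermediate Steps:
z(D, N) = 4 - 2*N*(-102 + D) (z(D, N) = 4 - (D - 102)*(N + N) = 4 - (-102 + D)*2*N = 4 - 2*N*(-102 + D))
w = 1369 (w = 37**2 = 1369)
sqrt(w + 1/z(64, 106)) = sqrt(1369 + 1/(4 + 204*106 - 2*64*106)) = sqrt(1369 + 1/(4 + 21624 - 13568)) = sqrt(1369 + 1/8060) = sqrt(11034141/8060) = sqrt(22233794115)/4030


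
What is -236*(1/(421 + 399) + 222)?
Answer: -10740419/205 ≈ -52392.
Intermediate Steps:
-236*(1/(421 + 399) + 222) = -236*(1/820 + 222) = -236*182041/820 = -10740419/205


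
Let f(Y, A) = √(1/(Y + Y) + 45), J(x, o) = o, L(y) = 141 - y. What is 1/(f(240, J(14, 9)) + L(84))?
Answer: 27360/1537919 - 4*√648030/1537919 ≈ 0.015697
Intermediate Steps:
f(Y, A) = √(45 + 1/(2*Y)) (f(Y, A) = √(1/(2*Y) + 45) = √(45 + 1/(2*Y)))
1/(f(240, J(14, 9)) + L(84)) = 1/(√(180 + 2/240)/2 + (141 - 1*84)) = 1/(√(180 + 2*(1/240))/2 + (141 - 84)) = 1/(√(180 + 1/120)/2 + 57) = 1/(√(21601/120)/2 + 57) = 1/((√648030/60)/2 + 57) = 1/(√648030/120 + 57) = 1/(57 + √648030/120)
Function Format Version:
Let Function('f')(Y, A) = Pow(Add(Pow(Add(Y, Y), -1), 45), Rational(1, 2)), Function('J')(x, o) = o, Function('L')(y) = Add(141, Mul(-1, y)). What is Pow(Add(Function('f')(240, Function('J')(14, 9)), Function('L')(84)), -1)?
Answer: Add(Rational(27360, 1537919), Mul(Rational(-4, 1537919), Pow(648030, Rational(1, 2)))) ≈ 0.015697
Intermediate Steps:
Function('f')(Y, A) = Pow(Add(45, Mul(Rational(1, 2), Pow(Y, -1))), Rational(1, 2)) (Function('f')(Y, A) = Pow(Add(Pow(Mul(2, Y), -1), 45), Rational(1, 2)) = Pow(Add(Mul(Rational(1, 2), Pow(Y, -1)), 45), Rational(1, 2)) = Pow(Add(45, Mul(Rational(1, 2), Pow(Y, -1))), Rational(1, 2)))
Pow(Add(Function('f')(240, Function('J')(14, 9)), Function('L')(84)), -1) = Pow(Add(Mul(Rational(1, 2), Pow(Add(180, Mul(2, Pow(240, -1))), Rational(1, 2))), Add(141, Mul(-1, 84))), -1) = Pow(Add(Mul(Rational(1, 2), Pow(Add(180, Mul(2, Rational(1, 240))), Rational(1, 2))), Add(141, -84)), -1) = Pow(Add(Mul(Rational(1, 2), Pow(Add(180, Rational(1, 120)), Rational(1, 2))), 57), -1) = Pow(Add(Mul(Rational(1, 2), Pow(Rational(21601, 120), Rational(1, 2))), 57), -1) = Pow(Add(Mul(Rational(1, 2), Mul(Rational(1, 60), Pow(648030, Rational(1, 2)))), 57), -1) = Pow(Add(Mul(Rational(1, 120), Pow(648030, Rational(1, 2))), 57), -1) = Pow(Add(57, Mul(Rational(1, 120), Pow(648030, Rational(1, 2)))), -1)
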